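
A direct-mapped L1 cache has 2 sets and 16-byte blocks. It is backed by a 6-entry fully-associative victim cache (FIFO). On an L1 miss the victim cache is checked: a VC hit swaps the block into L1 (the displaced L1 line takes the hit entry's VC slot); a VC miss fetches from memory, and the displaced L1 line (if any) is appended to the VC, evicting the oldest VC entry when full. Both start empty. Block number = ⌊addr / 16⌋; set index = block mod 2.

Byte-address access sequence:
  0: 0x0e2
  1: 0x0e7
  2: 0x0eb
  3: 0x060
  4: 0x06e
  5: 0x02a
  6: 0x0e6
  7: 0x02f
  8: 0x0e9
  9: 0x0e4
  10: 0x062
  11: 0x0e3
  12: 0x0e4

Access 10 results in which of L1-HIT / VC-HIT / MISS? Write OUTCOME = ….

#0 0xe2→b14/s0 MISS; vc=[]
#1 0xe7→b14/s0 L1-HIT; vc=[]
#2 0xeb→b14/s0 L1-HIT; vc=[]
#3 0x60→b6/s0 MISS; vc=[14]
#4 0x6e→b6/s0 L1-HIT; vc=[14]
#5 0x2a→b2/s0 MISS; vc=[14,6]
#6 0xe6→b14/s0 VC-HIT; vc=[2,6]
#7 0x2f→b2/s0 VC-HIT; vc=[14,6]
#8 0xe9→b14/s0 VC-HIT; vc=[2,6]
#9 0xe4→b14/s0 L1-HIT; vc=[2,6]
#10 0x62→b6/s0 VC-HIT; vc=[2,14]
#11 0xe3→b14/s0 VC-HIT; vc=[2,6]
#12 0xe4→b14/s0 L1-HIT; vc=[2,6]

OUTCOME = VC-HIT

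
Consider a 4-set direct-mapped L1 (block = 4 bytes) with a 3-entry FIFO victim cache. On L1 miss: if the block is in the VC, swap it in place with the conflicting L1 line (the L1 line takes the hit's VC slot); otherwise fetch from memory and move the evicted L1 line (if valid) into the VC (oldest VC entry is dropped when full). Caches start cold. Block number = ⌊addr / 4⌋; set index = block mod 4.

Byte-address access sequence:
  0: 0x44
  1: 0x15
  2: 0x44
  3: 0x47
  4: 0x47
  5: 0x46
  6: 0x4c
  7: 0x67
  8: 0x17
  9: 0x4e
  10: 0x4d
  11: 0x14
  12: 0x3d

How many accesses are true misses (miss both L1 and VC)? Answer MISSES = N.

MISSES = 5

#0 0x44→b17/s1 MISS; vc=[]
#1 0x15→b5/s1 MISS; vc=[17]
#2 0x44→b17/s1 VC-HIT; vc=[5]
#3 0x47→b17/s1 L1-HIT; vc=[5]
#4 0x47→b17/s1 L1-HIT; vc=[5]
#5 0x46→b17/s1 L1-HIT; vc=[5]
#6 0x4c→b19/s3 MISS; vc=[5]
#7 0x67→b25/s1 MISS; vc=[5,17]
#8 0x17→b5/s1 VC-HIT; vc=[25,17]
#9 0x4e→b19/s3 L1-HIT; vc=[25,17]
#10 0x4d→b19/s3 L1-HIT; vc=[25,17]
#11 0x14→b5/s1 L1-HIT; vc=[25,17]
#12 0x3d→b15/s3 MISS; vc=[25,17,19]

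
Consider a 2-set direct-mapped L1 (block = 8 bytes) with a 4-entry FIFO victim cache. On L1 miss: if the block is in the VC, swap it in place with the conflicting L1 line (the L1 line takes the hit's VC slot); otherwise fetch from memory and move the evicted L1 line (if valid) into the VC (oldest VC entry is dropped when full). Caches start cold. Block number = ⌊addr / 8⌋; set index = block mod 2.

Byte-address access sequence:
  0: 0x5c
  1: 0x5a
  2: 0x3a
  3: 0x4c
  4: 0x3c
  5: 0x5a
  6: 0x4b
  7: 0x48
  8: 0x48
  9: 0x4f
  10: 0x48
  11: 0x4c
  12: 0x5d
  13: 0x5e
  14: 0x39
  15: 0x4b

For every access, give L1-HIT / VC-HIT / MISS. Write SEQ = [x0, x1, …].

SEQ = [MISS, L1-HIT, MISS, MISS, VC-HIT, VC-HIT, VC-HIT, L1-HIT, L1-HIT, L1-HIT, L1-HIT, L1-HIT, VC-HIT, L1-HIT, VC-HIT, VC-HIT]

#0 0x5c→b11/s1 MISS; vc=[]
#1 0x5a→b11/s1 L1-HIT; vc=[]
#2 0x3a→b7/s1 MISS; vc=[11]
#3 0x4c→b9/s1 MISS; vc=[11,7]
#4 0x3c→b7/s1 VC-HIT; vc=[11,9]
#5 0x5a→b11/s1 VC-HIT; vc=[7,9]
#6 0x4b→b9/s1 VC-HIT; vc=[7,11]
#7 0x48→b9/s1 L1-HIT; vc=[7,11]
#8 0x48→b9/s1 L1-HIT; vc=[7,11]
#9 0x4f→b9/s1 L1-HIT; vc=[7,11]
#10 0x48→b9/s1 L1-HIT; vc=[7,11]
#11 0x4c→b9/s1 L1-HIT; vc=[7,11]
#12 0x5d→b11/s1 VC-HIT; vc=[7,9]
#13 0x5e→b11/s1 L1-HIT; vc=[7,9]
#14 0x39→b7/s1 VC-HIT; vc=[11,9]
#15 0x4b→b9/s1 VC-HIT; vc=[11,7]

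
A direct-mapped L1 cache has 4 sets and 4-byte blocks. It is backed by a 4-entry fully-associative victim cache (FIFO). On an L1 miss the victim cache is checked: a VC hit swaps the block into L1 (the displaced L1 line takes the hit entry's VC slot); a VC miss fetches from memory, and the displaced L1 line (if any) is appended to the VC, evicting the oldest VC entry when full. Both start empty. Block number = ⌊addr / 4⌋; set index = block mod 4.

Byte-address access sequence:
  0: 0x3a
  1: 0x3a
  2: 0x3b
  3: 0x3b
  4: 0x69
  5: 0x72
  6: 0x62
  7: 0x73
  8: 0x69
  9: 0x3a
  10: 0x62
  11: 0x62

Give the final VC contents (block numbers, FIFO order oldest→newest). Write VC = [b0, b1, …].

VC = [26, 28]

0: 0x3a (blk 14, set 2) → MISS  vc=[]
1: 0x3a (blk 14, set 2) → L1-HIT  vc=[]
2: 0x3b (blk 14, set 2) → L1-HIT  vc=[]
3: 0x3b (blk 14, set 2) → L1-HIT  vc=[]
4: 0x69 (blk 26, set 2) → MISS  vc=[14]
5: 0x72 (blk 28, set 0) → MISS  vc=[14]
6: 0x62 (blk 24, set 0) → MISS  vc=[14, 28]
7: 0x73 (blk 28, set 0) → VC-HIT  vc=[14, 24]
8: 0x69 (blk 26, set 2) → L1-HIT  vc=[14, 24]
9: 0x3a (blk 14, set 2) → VC-HIT  vc=[26, 24]
10: 0x62 (blk 24, set 0) → VC-HIT  vc=[26, 28]
11: 0x62 (blk 24, set 0) → L1-HIT  vc=[26, 28]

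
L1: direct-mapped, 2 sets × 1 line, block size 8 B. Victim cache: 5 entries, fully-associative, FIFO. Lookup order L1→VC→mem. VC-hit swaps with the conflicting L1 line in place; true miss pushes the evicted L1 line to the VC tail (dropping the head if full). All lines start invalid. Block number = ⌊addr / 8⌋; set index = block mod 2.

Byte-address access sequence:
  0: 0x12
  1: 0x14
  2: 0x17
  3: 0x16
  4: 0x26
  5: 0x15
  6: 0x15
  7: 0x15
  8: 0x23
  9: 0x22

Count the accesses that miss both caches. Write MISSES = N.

#0 0x12→b2/s0 MISS; vc=[]
#1 0x14→b2/s0 L1-HIT; vc=[]
#2 0x17→b2/s0 L1-HIT; vc=[]
#3 0x16→b2/s0 L1-HIT; vc=[]
#4 0x26→b4/s0 MISS; vc=[2]
#5 0x15→b2/s0 VC-HIT; vc=[4]
#6 0x15→b2/s0 L1-HIT; vc=[4]
#7 0x15→b2/s0 L1-HIT; vc=[4]
#8 0x23→b4/s0 VC-HIT; vc=[2]
#9 0x22→b4/s0 L1-HIT; vc=[2]

MISSES = 2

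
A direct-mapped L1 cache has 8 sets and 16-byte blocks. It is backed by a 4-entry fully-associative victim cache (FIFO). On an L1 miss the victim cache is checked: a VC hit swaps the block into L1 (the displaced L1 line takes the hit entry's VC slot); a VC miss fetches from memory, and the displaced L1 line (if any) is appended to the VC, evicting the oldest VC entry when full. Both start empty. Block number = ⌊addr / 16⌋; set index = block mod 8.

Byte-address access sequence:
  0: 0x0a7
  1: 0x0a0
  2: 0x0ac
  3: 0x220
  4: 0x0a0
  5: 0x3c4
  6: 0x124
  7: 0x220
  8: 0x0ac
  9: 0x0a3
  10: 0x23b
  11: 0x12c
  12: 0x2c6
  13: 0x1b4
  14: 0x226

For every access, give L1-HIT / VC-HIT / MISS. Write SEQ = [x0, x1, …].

SEQ = [MISS, L1-HIT, L1-HIT, MISS, VC-HIT, MISS, MISS, VC-HIT, VC-HIT, L1-HIT, MISS, VC-HIT, MISS, MISS, VC-HIT]

0: 0xa7 (blk 10, set 2) → MISS  vc=[]
1: 0xa0 (blk 10, set 2) → L1-HIT  vc=[]
2: 0xac (blk 10, set 2) → L1-HIT  vc=[]
3: 0x220 (blk 34, set 2) → MISS  vc=[10]
4: 0xa0 (blk 10, set 2) → VC-HIT  vc=[34]
5: 0x3c4 (blk 60, set 4) → MISS  vc=[34]
6: 0x124 (blk 18, set 2) → MISS  vc=[34, 10]
7: 0x220 (blk 34, set 2) → VC-HIT  vc=[18, 10]
8: 0xac (blk 10, set 2) → VC-HIT  vc=[18, 34]
9: 0xa3 (blk 10, set 2) → L1-HIT  vc=[18, 34]
10: 0x23b (blk 35, set 3) → MISS  vc=[18, 34]
11: 0x12c (blk 18, set 2) → VC-HIT  vc=[10, 34]
12: 0x2c6 (blk 44, set 4) → MISS  vc=[10, 34, 60]
13: 0x1b4 (blk 27, set 3) → MISS  vc=[10, 34, 60, 35]
14: 0x226 (blk 34, set 2) → VC-HIT  vc=[10, 18, 60, 35]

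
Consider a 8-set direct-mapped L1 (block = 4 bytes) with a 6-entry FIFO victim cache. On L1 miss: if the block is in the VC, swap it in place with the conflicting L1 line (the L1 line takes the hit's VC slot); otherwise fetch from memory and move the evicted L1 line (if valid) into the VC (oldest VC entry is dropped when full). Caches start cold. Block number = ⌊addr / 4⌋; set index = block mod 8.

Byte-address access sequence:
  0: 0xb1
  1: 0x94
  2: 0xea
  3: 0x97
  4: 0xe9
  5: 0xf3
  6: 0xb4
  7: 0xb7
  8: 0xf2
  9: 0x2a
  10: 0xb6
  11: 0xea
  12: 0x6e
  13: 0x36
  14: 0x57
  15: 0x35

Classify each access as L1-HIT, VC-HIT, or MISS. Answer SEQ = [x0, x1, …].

SEQ = [MISS, MISS, MISS, L1-HIT, L1-HIT, MISS, MISS, L1-HIT, L1-HIT, MISS, L1-HIT, VC-HIT, MISS, MISS, MISS, VC-HIT]

#0 0xb1→b44/s4 MISS; vc=[]
#1 0x94→b37/s5 MISS; vc=[]
#2 0xea→b58/s2 MISS; vc=[]
#3 0x97→b37/s5 L1-HIT; vc=[]
#4 0xe9→b58/s2 L1-HIT; vc=[]
#5 0xf3→b60/s4 MISS; vc=[44]
#6 0xb4→b45/s5 MISS; vc=[44,37]
#7 0xb7→b45/s5 L1-HIT; vc=[44,37]
#8 0xf2→b60/s4 L1-HIT; vc=[44,37]
#9 0x2a→b10/s2 MISS; vc=[44,37,58]
#10 0xb6→b45/s5 L1-HIT; vc=[44,37,58]
#11 0xea→b58/s2 VC-HIT; vc=[44,37,10]
#12 0x6e→b27/s3 MISS; vc=[44,37,10]
#13 0x36→b13/s5 MISS; vc=[44,37,10,45]
#14 0x57→b21/s5 MISS; vc=[44,37,10,45,13]
#15 0x35→b13/s5 VC-HIT; vc=[44,37,10,45,21]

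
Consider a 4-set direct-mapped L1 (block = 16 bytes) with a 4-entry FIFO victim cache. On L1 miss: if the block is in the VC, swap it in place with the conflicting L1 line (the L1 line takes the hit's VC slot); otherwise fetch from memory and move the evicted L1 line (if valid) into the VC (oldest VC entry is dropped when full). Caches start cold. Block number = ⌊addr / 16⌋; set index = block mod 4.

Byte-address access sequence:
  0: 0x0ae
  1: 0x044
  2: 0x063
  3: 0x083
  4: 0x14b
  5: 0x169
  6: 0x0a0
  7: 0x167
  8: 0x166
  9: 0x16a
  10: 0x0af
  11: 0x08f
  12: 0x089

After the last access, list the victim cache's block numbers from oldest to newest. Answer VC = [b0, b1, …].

VC = [22, 4, 20, 6]

0: 0xae (blk 10, set 2) → MISS  vc=[]
1: 0x44 (blk 4, set 0) → MISS  vc=[]
2: 0x63 (blk 6, set 2) → MISS  vc=[10]
3: 0x83 (blk 8, set 0) → MISS  vc=[10, 4]
4: 0x14b (blk 20, set 0) → MISS  vc=[10, 4, 8]
5: 0x169 (blk 22, set 2) → MISS  vc=[10, 4, 8, 6]
6: 0xa0 (blk 10, set 2) → VC-HIT  vc=[22, 4, 8, 6]
7: 0x167 (blk 22, set 2) → VC-HIT  vc=[10, 4, 8, 6]
8: 0x166 (blk 22, set 2) → L1-HIT  vc=[10, 4, 8, 6]
9: 0x16a (blk 22, set 2) → L1-HIT  vc=[10, 4, 8, 6]
10: 0xaf (blk 10, set 2) → VC-HIT  vc=[22, 4, 8, 6]
11: 0x8f (blk 8, set 0) → VC-HIT  vc=[22, 4, 20, 6]
12: 0x89 (blk 8, set 0) → L1-HIT  vc=[22, 4, 20, 6]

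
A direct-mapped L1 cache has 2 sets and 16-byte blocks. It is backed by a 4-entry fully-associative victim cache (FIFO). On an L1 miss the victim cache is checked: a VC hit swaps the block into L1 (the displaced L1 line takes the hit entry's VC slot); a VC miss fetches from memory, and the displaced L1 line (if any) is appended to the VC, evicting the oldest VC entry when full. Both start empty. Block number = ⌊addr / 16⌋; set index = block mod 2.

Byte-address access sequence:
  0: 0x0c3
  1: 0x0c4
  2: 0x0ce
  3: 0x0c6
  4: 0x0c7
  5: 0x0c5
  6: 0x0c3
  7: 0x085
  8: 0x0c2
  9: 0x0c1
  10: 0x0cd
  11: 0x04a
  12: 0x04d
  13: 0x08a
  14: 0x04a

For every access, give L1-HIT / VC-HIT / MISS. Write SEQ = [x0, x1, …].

  [0] addr=0xc3 blk=12 s=0: MISS | VC []
  [1] addr=0xc4 blk=12 s=0: L1-HIT | VC []
  [2] addr=0xce blk=12 s=0: L1-HIT | VC []
  [3] addr=0xc6 blk=12 s=0: L1-HIT | VC []
  [4] addr=0xc7 blk=12 s=0: L1-HIT | VC []
  [5] addr=0xc5 blk=12 s=0: L1-HIT | VC []
  [6] addr=0xc3 blk=12 s=0: L1-HIT | VC []
  [7] addr=0x85 blk=8 s=0: MISS | VC [12]
  [8] addr=0xc2 blk=12 s=0: VC-HIT | VC [8]
  [9] addr=0xc1 blk=12 s=0: L1-HIT | VC [8]
  [10] addr=0xcd blk=12 s=0: L1-HIT | VC [8]
  [11] addr=0x4a blk=4 s=0: MISS | VC [8, 12]
  [12] addr=0x4d blk=4 s=0: L1-HIT | VC [8, 12]
  [13] addr=0x8a blk=8 s=0: VC-HIT | VC [4, 12]
  [14] addr=0x4a blk=4 s=0: VC-HIT | VC [8, 12]

SEQ = [MISS, L1-HIT, L1-HIT, L1-HIT, L1-HIT, L1-HIT, L1-HIT, MISS, VC-HIT, L1-HIT, L1-HIT, MISS, L1-HIT, VC-HIT, VC-HIT]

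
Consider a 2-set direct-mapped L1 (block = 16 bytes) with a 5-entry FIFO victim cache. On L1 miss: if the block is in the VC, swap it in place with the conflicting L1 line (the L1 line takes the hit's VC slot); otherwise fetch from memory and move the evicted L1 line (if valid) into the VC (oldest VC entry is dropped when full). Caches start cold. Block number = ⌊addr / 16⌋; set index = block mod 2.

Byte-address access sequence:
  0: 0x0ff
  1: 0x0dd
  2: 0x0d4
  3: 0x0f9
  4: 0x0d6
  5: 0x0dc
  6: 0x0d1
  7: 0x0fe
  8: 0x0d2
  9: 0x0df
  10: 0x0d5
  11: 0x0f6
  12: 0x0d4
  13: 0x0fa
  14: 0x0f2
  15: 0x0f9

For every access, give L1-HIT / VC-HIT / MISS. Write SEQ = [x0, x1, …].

#0 0xff→b15/s1 MISS; vc=[]
#1 0xdd→b13/s1 MISS; vc=[15]
#2 0xd4→b13/s1 L1-HIT; vc=[15]
#3 0xf9→b15/s1 VC-HIT; vc=[13]
#4 0xd6→b13/s1 VC-HIT; vc=[15]
#5 0xdc→b13/s1 L1-HIT; vc=[15]
#6 0xd1→b13/s1 L1-HIT; vc=[15]
#7 0xfe→b15/s1 VC-HIT; vc=[13]
#8 0xd2→b13/s1 VC-HIT; vc=[15]
#9 0xdf→b13/s1 L1-HIT; vc=[15]
#10 0xd5→b13/s1 L1-HIT; vc=[15]
#11 0xf6→b15/s1 VC-HIT; vc=[13]
#12 0xd4→b13/s1 VC-HIT; vc=[15]
#13 0xfa→b15/s1 VC-HIT; vc=[13]
#14 0xf2→b15/s1 L1-HIT; vc=[13]
#15 0xf9→b15/s1 L1-HIT; vc=[13]

SEQ = [MISS, MISS, L1-HIT, VC-HIT, VC-HIT, L1-HIT, L1-HIT, VC-HIT, VC-HIT, L1-HIT, L1-HIT, VC-HIT, VC-HIT, VC-HIT, L1-HIT, L1-HIT]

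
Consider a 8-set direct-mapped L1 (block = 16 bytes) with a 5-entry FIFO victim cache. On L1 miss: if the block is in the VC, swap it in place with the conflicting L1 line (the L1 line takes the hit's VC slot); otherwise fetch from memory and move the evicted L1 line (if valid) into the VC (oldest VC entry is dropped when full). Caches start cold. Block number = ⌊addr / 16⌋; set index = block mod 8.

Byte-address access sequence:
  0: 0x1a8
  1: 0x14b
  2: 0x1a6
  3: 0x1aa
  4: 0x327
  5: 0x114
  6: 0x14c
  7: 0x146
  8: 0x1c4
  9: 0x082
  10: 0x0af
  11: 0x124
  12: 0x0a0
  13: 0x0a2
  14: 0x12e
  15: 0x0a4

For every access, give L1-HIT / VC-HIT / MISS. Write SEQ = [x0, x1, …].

#0 0x1a8→b26/s2 MISS; vc=[]
#1 0x14b→b20/s4 MISS; vc=[]
#2 0x1a6→b26/s2 L1-HIT; vc=[]
#3 0x1aa→b26/s2 L1-HIT; vc=[]
#4 0x327→b50/s2 MISS; vc=[26]
#5 0x114→b17/s1 MISS; vc=[26]
#6 0x14c→b20/s4 L1-HIT; vc=[26]
#7 0x146→b20/s4 L1-HIT; vc=[26]
#8 0x1c4→b28/s4 MISS; vc=[26,20]
#9 0x82→b8/s0 MISS; vc=[26,20]
#10 0xaf→b10/s2 MISS; vc=[26,20,50]
#11 0x124→b18/s2 MISS; vc=[26,20,50,10]
#12 0xa0→b10/s2 VC-HIT; vc=[26,20,50,18]
#13 0xa2→b10/s2 L1-HIT; vc=[26,20,50,18]
#14 0x12e→b18/s2 VC-HIT; vc=[26,20,50,10]
#15 0xa4→b10/s2 VC-HIT; vc=[26,20,50,18]

SEQ = [MISS, MISS, L1-HIT, L1-HIT, MISS, MISS, L1-HIT, L1-HIT, MISS, MISS, MISS, MISS, VC-HIT, L1-HIT, VC-HIT, VC-HIT]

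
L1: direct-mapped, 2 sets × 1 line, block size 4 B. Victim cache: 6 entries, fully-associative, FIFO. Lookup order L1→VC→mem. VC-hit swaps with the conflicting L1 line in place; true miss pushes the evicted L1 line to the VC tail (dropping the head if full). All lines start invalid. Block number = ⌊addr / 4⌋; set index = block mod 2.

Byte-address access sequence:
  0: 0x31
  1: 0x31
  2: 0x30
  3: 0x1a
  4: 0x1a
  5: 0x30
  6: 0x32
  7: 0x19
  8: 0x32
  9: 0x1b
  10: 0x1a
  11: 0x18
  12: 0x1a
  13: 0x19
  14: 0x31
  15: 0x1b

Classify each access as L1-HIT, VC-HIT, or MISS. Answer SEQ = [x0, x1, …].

SEQ = [MISS, L1-HIT, L1-HIT, MISS, L1-HIT, VC-HIT, L1-HIT, VC-HIT, VC-HIT, VC-HIT, L1-HIT, L1-HIT, L1-HIT, L1-HIT, VC-HIT, VC-HIT]

0: 0x31 (blk 12, set 0) → MISS  vc=[]
1: 0x31 (blk 12, set 0) → L1-HIT  vc=[]
2: 0x30 (blk 12, set 0) → L1-HIT  vc=[]
3: 0x1a (blk 6, set 0) → MISS  vc=[12]
4: 0x1a (blk 6, set 0) → L1-HIT  vc=[12]
5: 0x30 (blk 12, set 0) → VC-HIT  vc=[6]
6: 0x32 (blk 12, set 0) → L1-HIT  vc=[6]
7: 0x19 (blk 6, set 0) → VC-HIT  vc=[12]
8: 0x32 (blk 12, set 0) → VC-HIT  vc=[6]
9: 0x1b (blk 6, set 0) → VC-HIT  vc=[12]
10: 0x1a (blk 6, set 0) → L1-HIT  vc=[12]
11: 0x18 (blk 6, set 0) → L1-HIT  vc=[12]
12: 0x1a (blk 6, set 0) → L1-HIT  vc=[12]
13: 0x19 (blk 6, set 0) → L1-HIT  vc=[12]
14: 0x31 (blk 12, set 0) → VC-HIT  vc=[6]
15: 0x1b (blk 6, set 0) → VC-HIT  vc=[12]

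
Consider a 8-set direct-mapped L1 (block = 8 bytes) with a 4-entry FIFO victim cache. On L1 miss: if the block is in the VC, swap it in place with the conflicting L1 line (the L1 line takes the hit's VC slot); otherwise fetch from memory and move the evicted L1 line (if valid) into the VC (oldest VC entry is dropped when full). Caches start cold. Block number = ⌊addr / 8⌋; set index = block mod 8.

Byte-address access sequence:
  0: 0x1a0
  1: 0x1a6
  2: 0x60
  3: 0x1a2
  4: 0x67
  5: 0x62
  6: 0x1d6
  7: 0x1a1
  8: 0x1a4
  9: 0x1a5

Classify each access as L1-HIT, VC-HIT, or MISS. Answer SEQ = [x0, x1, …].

0: 0x1a0 (blk 52, set 4) → MISS  vc=[]
1: 0x1a6 (blk 52, set 4) → L1-HIT  vc=[]
2: 0x60 (blk 12, set 4) → MISS  vc=[52]
3: 0x1a2 (blk 52, set 4) → VC-HIT  vc=[12]
4: 0x67 (blk 12, set 4) → VC-HIT  vc=[52]
5: 0x62 (blk 12, set 4) → L1-HIT  vc=[52]
6: 0x1d6 (blk 58, set 2) → MISS  vc=[52]
7: 0x1a1 (blk 52, set 4) → VC-HIT  vc=[12]
8: 0x1a4 (blk 52, set 4) → L1-HIT  vc=[12]
9: 0x1a5 (blk 52, set 4) → L1-HIT  vc=[12]

SEQ = [MISS, L1-HIT, MISS, VC-HIT, VC-HIT, L1-HIT, MISS, VC-HIT, L1-HIT, L1-HIT]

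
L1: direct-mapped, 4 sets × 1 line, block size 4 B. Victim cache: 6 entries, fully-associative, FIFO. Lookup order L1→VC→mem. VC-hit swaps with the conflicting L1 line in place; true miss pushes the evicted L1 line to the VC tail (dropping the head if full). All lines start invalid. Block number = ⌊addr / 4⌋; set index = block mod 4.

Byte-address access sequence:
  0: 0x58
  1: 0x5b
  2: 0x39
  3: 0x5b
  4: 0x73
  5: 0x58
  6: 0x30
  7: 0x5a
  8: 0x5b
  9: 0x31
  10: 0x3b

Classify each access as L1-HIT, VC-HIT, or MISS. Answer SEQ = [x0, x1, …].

  [0] addr=0x58 blk=22 s=2: MISS | VC []
  [1] addr=0x5b blk=22 s=2: L1-HIT | VC []
  [2] addr=0x39 blk=14 s=2: MISS | VC [22]
  [3] addr=0x5b blk=22 s=2: VC-HIT | VC [14]
  [4] addr=0x73 blk=28 s=0: MISS | VC [14]
  [5] addr=0x58 blk=22 s=2: L1-HIT | VC [14]
  [6] addr=0x30 blk=12 s=0: MISS | VC [14, 28]
  [7] addr=0x5a blk=22 s=2: L1-HIT | VC [14, 28]
  [8] addr=0x5b blk=22 s=2: L1-HIT | VC [14, 28]
  [9] addr=0x31 blk=12 s=0: L1-HIT | VC [14, 28]
  [10] addr=0x3b blk=14 s=2: VC-HIT | VC [22, 28]

SEQ = [MISS, L1-HIT, MISS, VC-HIT, MISS, L1-HIT, MISS, L1-HIT, L1-HIT, L1-HIT, VC-HIT]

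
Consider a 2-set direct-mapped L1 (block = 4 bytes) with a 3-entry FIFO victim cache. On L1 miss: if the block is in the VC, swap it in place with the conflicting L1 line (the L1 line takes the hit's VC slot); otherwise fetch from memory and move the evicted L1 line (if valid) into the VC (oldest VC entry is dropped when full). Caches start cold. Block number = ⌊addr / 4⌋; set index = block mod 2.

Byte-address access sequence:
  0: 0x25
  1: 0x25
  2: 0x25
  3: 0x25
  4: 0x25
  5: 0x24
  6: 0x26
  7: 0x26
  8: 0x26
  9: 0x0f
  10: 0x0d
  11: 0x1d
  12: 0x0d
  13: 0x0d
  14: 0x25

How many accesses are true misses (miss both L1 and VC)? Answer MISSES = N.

MISSES = 3

0: 0x25 (blk 9, set 1) → MISS  vc=[]
1: 0x25 (blk 9, set 1) → L1-HIT  vc=[]
2: 0x25 (blk 9, set 1) → L1-HIT  vc=[]
3: 0x25 (blk 9, set 1) → L1-HIT  vc=[]
4: 0x25 (blk 9, set 1) → L1-HIT  vc=[]
5: 0x24 (blk 9, set 1) → L1-HIT  vc=[]
6: 0x26 (blk 9, set 1) → L1-HIT  vc=[]
7: 0x26 (blk 9, set 1) → L1-HIT  vc=[]
8: 0x26 (blk 9, set 1) → L1-HIT  vc=[]
9: 0xf (blk 3, set 1) → MISS  vc=[9]
10: 0xd (blk 3, set 1) → L1-HIT  vc=[9]
11: 0x1d (blk 7, set 1) → MISS  vc=[9, 3]
12: 0xd (blk 3, set 1) → VC-HIT  vc=[9, 7]
13: 0xd (blk 3, set 1) → L1-HIT  vc=[9, 7]
14: 0x25 (blk 9, set 1) → VC-HIT  vc=[3, 7]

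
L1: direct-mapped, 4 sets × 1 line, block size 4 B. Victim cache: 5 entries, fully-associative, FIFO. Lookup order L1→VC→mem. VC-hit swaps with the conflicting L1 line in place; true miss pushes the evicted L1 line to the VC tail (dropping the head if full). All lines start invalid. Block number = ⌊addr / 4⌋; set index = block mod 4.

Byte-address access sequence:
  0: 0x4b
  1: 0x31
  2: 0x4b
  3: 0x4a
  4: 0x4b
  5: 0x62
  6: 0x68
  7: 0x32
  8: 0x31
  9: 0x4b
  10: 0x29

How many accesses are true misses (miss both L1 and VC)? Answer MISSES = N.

MISSES = 5

#0 0x4b→b18/s2 MISS; vc=[]
#1 0x31→b12/s0 MISS; vc=[]
#2 0x4b→b18/s2 L1-HIT; vc=[]
#3 0x4a→b18/s2 L1-HIT; vc=[]
#4 0x4b→b18/s2 L1-HIT; vc=[]
#5 0x62→b24/s0 MISS; vc=[12]
#6 0x68→b26/s2 MISS; vc=[12,18]
#7 0x32→b12/s0 VC-HIT; vc=[24,18]
#8 0x31→b12/s0 L1-HIT; vc=[24,18]
#9 0x4b→b18/s2 VC-HIT; vc=[24,26]
#10 0x29→b10/s2 MISS; vc=[24,26,18]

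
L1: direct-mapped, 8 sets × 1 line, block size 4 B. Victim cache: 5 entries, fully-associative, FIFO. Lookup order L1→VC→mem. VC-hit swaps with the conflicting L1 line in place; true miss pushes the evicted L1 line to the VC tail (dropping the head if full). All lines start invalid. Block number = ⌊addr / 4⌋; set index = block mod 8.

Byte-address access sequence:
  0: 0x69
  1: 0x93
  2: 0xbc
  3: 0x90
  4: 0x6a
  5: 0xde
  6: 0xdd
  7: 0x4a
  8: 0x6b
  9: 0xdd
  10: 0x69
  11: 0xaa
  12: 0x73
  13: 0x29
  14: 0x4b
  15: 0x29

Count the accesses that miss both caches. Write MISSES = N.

MISSES = 8

#0 0x69→b26/s2 MISS; vc=[]
#1 0x93→b36/s4 MISS; vc=[]
#2 0xbc→b47/s7 MISS; vc=[]
#3 0x90→b36/s4 L1-HIT; vc=[]
#4 0x6a→b26/s2 L1-HIT; vc=[]
#5 0xde→b55/s7 MISS; vc=[47]
#6 0xdd→b55/s7 L1-HIT; vc=[47]
#7 0x4a→b18/s2 MISS; vc=[47,26]
#8 0x6b→b26/s2 VC-HIT; vc=[47,18]
#9 0xdd→b55/s7 L1-HIT; vc=[47,18]
#10 0x69→b26/s2 L1-HIT; vc=[47,18]
#11 0xaa→b42/s2 MISS; vc=[47,18,26]
#12 0x73→b28/s4 MISS; vc=[47,18,26,36]
#13 0x29→b10/s2 MISS; vc=[47,18,26,36,42]
#14 0x4b→b18/s2 VC-HIT; vc=[47,10,26,36,42]
#15 0x29→b10/s2 VC-HIT; vc=[47,18,26,36,42]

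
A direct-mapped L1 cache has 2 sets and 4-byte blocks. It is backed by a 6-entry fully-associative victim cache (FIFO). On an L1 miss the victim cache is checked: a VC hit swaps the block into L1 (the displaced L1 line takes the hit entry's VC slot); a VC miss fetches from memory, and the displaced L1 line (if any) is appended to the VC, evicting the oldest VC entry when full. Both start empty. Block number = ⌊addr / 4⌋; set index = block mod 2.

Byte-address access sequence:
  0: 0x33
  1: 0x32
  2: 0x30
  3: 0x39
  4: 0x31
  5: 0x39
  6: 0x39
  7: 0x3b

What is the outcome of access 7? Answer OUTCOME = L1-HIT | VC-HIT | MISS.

0: 0x33 (blk 12, set 0) → MISS  vc=[]
1: 0x32 (blk 12, set 0) → L1-HIT  vc=[]
2: 0x30 (blk 12, set 0) → L1-HIT  vc=[]
3: 0x39 (blk 14, set 0) → MISS  vc=[12]
4: 0x31 (blk 12, set 0) → VC-HIT  vc=[14]
5: 0x39 (blk 14, set 0) → VC-HIT  vc=[12]
6: 0x39 (blk 14, set 0) → L1-HIT  vc=[12]
7: 0x3b (blk 14, set 0) → L1-HIT  vc=[12]

OUTCOME = L1-HIT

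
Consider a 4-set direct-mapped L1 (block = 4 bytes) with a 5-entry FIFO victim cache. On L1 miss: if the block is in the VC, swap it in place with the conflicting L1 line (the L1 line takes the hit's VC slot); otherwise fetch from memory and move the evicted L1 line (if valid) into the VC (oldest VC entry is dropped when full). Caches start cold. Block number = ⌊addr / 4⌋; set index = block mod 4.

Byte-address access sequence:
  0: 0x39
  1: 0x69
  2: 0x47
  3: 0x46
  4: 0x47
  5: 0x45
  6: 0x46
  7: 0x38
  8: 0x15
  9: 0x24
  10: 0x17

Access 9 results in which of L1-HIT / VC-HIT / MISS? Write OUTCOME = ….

OUTCOME = MISS

  [0] addr=0x39 blk=14 s=2: MISS | VC []
  [1] addr=0x69 blk=26 s=2: MISS | VC [14]
  [2] addr=0x47 blk=17 s=1: MISS | VC [14]
  [3] addr=0x46 blk=17 s=1: L1-HIT | VC [14]
  [4] addr=0x47 blk=17 s=1: L1-HIT | VC [14]
  [5] addr=0x45 blk=17 s=1: L1-HIT | VC [14]
  [6] addr=0x46 blk=17 s=1: L1-HIT | VC [14]
  [7] addr=0x38 blk=14 s=2: VC-HIT | VC [26]
  [8] addr=0x15 blk=5 s=1: MISS | VC [26, 17]
  [9] addr=0x24 blk=9 s=1: MISS | VC [26, 17, 5]
  [10] addr=0x17 blk=5 s=1: VC-HIT | VC [26, 17, 9]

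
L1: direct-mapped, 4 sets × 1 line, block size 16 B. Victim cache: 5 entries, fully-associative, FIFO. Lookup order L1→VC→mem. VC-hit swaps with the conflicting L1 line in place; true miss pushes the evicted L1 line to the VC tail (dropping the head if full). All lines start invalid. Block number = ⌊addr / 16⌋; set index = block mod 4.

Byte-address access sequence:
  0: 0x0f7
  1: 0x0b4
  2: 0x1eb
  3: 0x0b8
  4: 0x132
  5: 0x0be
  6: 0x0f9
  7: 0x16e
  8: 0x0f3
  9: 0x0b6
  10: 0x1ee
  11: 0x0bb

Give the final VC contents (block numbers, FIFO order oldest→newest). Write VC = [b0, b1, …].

VC = [15, 19, 22]

  [0] addr=0xf7 blk=15 s=3: MISS | VC []
  [1] addr=0xb4 blk=11 s=3: MISS | VC [15]
  [2] addr=0x1eb blk=30 s=2: MISS | VC [15]
  [3] addr=0xb8 blk=11 s=3: L1-HIT | VC [15]
  [4] addr=0x132 blk=19 s=3: MISS | VC [15, 11]
  [5] addr=0xbe blk=11 s=3: VC-HIT | VC [15, 19]
  [6] addr=0xf9 blk=15 s=3: VC-HIT | VC [11, 19]
  [7] addr=0x16e blk=22 s=2: MISS | VC [11, 19, 30]
  [8] addr=0xf3 blk=15 s=3: L1-HIT | VC [11, 19, 30]
  [9] addr=0xb6 blk=11 s=3: VC-HIT | VC [15, 19, 30]
  [10] addr=0x1ee blk=30 s=2: VC-HIT | VC [15, 19, 22]
  [11] addr=0xbb blk=11 s=3: L1-HIT | VC [15, 19, 22]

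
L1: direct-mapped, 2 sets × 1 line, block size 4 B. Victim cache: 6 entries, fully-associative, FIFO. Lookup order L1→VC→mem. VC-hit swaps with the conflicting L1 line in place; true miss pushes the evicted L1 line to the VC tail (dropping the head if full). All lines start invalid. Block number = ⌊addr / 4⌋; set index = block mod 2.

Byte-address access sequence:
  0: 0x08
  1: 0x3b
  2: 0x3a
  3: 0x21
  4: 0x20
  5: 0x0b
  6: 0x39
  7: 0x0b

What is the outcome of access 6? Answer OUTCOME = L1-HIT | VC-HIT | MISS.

#0 0x8→b2/s0 MISS; vc=[]
#1 0x3b→b14/s0 MISS; vc=[2]
#2 0x3a→b14/s0 L1-HIT; vc=[2]
#3 0x21→b8/s0 MISS; vc=[2,14]
#4 0x20→b8/s0 L1-HIT; vc=[2,14]
#5 0xb→b2/s0 VC-HIT; vc=[8,14]
#6 0x39→b14/s0 VC-HIT; vc=[8,2]
#7 0xb→b2/s0 VC-HIT; vc=[8,14]

OUTCOME = VC-HIT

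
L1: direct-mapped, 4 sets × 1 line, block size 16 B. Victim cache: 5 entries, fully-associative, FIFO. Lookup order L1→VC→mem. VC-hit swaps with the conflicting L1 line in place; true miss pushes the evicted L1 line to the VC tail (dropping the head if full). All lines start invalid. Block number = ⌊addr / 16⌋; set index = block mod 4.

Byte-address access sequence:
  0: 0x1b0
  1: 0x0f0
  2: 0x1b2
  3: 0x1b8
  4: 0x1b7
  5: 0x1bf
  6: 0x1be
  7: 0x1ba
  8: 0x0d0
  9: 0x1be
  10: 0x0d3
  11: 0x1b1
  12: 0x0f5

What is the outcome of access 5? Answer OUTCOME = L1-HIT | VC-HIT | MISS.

OUTCOME = L1-HIT

#0 0x1b0→b27/s3 MISS; vc=[]
#1 0xf0→b15/s3 MISS; vc=[27]
#2 0x1b2→b27/s3 VC-HIT; vc=[15]
#3 0x1b8→b27/s3 L1-HIT; vc=[15]
#4 0x1b7→b27/s3 L1-HIT; vc=[15]
#5 0x1bf→b27/s3 L1-HIT; vc=[15]
#6 0x1be→b27/s3 L1-HIT; vc=[15]
#7 0x1ba→b27/s3 L1-HIT; vc=[15]
#8 0xd0→b13/s1 MISS; vc=[15]
#9 0x1be→b27/s3 L1-HIT; vc=[15]
#10 0xd3→b13/s1 L1-HIT; vc=[15]
#11 0x1b1→b27/s3 L1-HIT; vc=[15]
#12 0xf5→b15/s3 VC-HIT; vc=[27]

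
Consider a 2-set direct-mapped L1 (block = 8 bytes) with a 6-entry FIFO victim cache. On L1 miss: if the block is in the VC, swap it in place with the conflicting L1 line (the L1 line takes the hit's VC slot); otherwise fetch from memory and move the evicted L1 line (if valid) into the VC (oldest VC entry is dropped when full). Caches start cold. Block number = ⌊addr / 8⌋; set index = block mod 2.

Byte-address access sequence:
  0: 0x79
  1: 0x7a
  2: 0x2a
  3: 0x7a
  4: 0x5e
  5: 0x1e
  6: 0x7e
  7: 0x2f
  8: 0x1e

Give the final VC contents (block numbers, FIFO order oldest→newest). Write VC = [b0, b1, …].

  [0] addr=0x79 blk=15 s=1: MISS | VC []
  [1] addr=0x7a blk=15 s=1: L1-HIT | VC []
  [2] addr=0x2a blk=5 s=1: MISS | VC [15]
  [3] addr=0x7a blk=15 s=1: VC-HIT | VC [5]
  [4] addr=0x5e blk=11 s=1: MISS | VC [5, 15]
  [5] addr=0x1e blk=3 s=1: MISS | VC [5, 15, 11]
  [6] addr=0x7e blk=15 s=1: VC-HIT | VC [5, 3, 11]
  [7] addr=0x2f blk=5 s=1: VC-HIT | VC [15, 3, 11]
  [8] addr=0x1e blk=3 s=1: VC-HIT | VC [15, 5, 11]

VC = [15, 5, 11]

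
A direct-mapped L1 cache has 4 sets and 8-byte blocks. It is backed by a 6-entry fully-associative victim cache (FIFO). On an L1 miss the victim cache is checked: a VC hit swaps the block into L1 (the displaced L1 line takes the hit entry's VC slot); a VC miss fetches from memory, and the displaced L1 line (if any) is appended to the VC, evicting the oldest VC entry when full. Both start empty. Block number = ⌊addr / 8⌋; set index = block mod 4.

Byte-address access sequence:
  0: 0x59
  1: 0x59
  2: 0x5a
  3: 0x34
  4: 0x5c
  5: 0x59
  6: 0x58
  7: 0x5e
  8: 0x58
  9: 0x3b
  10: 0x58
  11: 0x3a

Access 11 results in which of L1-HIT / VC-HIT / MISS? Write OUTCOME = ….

  [0] addr=0x59 blk=11 s=3: MISS | VC []
  [1] addr=0x59 blk=11 s=3: L1-HIT | VC []
  [2] addr=0x5a blk=11 s=3: L1-HIT | VC []
  [3] addr=0x34 blk=6 s=2: MISS | VC []
  [4] addr=0x5c blk=11 s=3: L1-HIT | VC []
  [5] addr=0x59 blk=11 s=3: L1-HIT | VC []
  [6] addr=0x58 blk=11 s=3: L1-HIT | VC []
  [7] addr=0x5e blk=11 s=3: L1-HIT | VC []
  [8] addr=0x58 blk=11 s=3: L1-HIT | VC []
  [9] addr=0x3b blk=7 s=3: MISS | VC [11]
  [10] addr=0x58 blk=11 s=3: VC-HIT | VC [7]
  [11] addr=0x3a blk=7 s=3: VC-HIT | VC [11]

OUTCOME = VC-HIT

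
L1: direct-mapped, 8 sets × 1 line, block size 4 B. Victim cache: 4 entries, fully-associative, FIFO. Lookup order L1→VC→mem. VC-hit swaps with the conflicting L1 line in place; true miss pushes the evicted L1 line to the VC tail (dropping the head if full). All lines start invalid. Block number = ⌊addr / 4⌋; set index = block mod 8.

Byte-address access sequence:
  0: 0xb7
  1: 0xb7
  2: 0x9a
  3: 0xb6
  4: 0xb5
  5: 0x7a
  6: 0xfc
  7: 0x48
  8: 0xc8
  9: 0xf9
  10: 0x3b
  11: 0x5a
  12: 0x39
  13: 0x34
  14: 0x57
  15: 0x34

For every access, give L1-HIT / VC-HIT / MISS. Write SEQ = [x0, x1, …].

SEQ = [MISS, L1-HIT, MISS, L1-HIT, L1-HIT, MISS, MISS, MISS, MISS, MISS, MISS, MISS, VC-HIT, MISS, MISS, VC-HIT]

#0 0xb7→b45/s5 MISS; vc=[]
#1 0xb7→b45/s5 L1-HIT; vc=[]
#2 0x9a→b38/s6 MISS; vc=[]
#3 0xb6→b45/s5 L1-HIT; vc=[]
#4 0xb5→b45/s5 L1-HIT; vc=[]
#5 0x7a→b30/s6 MISS; vc=[38]
#6 0xfc→b63/s7 MISS; vc=[38]
#7 0x48→b18/s2 MISS; vc=[38]
#8 0xc8→b50/s2 MISS; vc=[38,18]
#9 0xf9→b62/s6 MISS; vc=[38,18,30]
#10 0x3b→b14/s6 MISS; vc=[38,18,30,62]
#11 0x5a→b22/s6 MISS; vc=[18,30,62,14]
#12 0x39→b14/s6 VC-HIT; vc=[18,30,62,22]
#13 0x34→b13/s5 MISS; vc=[30,62,22,45]
#14 0x57→b21/s5 MISS; vc=[62,22,45,13]
#15 0x34→b13/s5 VC-HIT; vc=[62,22,45,21]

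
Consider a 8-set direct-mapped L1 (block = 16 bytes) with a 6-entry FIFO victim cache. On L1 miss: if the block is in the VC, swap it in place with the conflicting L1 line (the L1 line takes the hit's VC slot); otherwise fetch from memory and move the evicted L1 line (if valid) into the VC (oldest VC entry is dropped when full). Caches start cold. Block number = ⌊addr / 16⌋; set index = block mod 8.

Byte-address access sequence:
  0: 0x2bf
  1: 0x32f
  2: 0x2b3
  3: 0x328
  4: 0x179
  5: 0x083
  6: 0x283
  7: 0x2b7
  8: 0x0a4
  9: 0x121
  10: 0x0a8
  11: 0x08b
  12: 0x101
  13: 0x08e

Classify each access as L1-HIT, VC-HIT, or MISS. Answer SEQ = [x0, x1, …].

#0 0x2bf→b43/s3 MISS; vc=[]
#1 0x32f→b50/s2 MISS; vc=[]
#2 0x2b3→b43/s3 L1-HIT; vc=[]
#3 0x328→b50/s2 L1-HIT; vc=[]
#4 0x179→b23/s7 MISS; vc=[]
#5 0x83→b8/s0 MISS; vc=[]
#6 0x283→b40/s0 MISS; vc=[8]
#7 0x2b7→b43/s3 L1-HIT; vc=[8]
#8 0xa4→b10/s2 MISS; vc=[8,50]
#9 0x121→b18/s2 MISS; vc=[8,50,10]
#10 0xa8→b10/s2 VC-HIT; vc=[8,50,18]
#11 0x8b→b8/s0 VC-HIT; vc=[40,50,18]
#12 0x101→b16/s0 MISS; vc=[40,50,18,8]
#13 0x8e→b8/s0 VC-HIT; vc=[40,50,18,16]

SEQ = [MISS, MISS, L1-HIT, L1-HIT, MISS, MISS, MISS, L1-HIT, MISS, MISS, VC-HIT, VC-HIT, MISS, VC-HIT]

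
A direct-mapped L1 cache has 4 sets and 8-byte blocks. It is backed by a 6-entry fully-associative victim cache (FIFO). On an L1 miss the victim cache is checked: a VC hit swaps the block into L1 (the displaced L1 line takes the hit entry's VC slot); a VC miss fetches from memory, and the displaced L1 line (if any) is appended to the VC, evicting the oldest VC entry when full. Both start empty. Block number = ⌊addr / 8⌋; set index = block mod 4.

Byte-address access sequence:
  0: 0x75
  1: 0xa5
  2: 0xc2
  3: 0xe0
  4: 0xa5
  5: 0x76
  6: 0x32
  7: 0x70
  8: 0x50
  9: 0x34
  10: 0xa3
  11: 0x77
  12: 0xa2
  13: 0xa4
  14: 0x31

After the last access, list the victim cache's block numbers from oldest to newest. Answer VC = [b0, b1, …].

  [0] addr=0x75 blk=14 s=2: MISS | VC []
  [1] addr=0xa5 blk=20 s=0: MISS | VC []
  [2] addr=0xc2 blk=24 s=0: MISS | VC [20]
  [3] addr=0xe0 blk=28 s=0: MISS | VC [20, 24]
  [4] addr=0xa5 blk=20 s=0: VC-HIT | VC [28, 24]
  [5] addr=0x76 blk=14 s=2: L1-HIT | VC [28, 24]
  [6] addr=0x32 blk=6 s=2: MISS | VC [28, 24, 14]
  [7] addr=0x70 blk=14 s=2: VC-HIT | VC [28, 24, 6]
  [8] addr=0x50 blk=10 s=2: MISS | VC [28, 24, 6, 14]
  [9] addr=0x34 blk=6 s=2: VC-HIT | VC [28, 24, 10, 14]
  [10] addr=0xa3 blk=20 s=0: L1-HIT | VC [28, 24, 10, 14]
  [11] addr=0x77 blk=14 s=2: VC-HIT | VC [28, 24, 10, 6]
  [12] addr=0xa2 blk=20 s=0: L1-HIT | VC [28, 24, 10, 6]
  [13] addr=0xa4 blk=20 s=0: L1-HIT | VC [28, 24, 10, 6]
  [14] addr=0x31 blk=6 s=2: VC-HIT | VC [28, 24, 10, 14]

VC = [28, 24, 10, 14]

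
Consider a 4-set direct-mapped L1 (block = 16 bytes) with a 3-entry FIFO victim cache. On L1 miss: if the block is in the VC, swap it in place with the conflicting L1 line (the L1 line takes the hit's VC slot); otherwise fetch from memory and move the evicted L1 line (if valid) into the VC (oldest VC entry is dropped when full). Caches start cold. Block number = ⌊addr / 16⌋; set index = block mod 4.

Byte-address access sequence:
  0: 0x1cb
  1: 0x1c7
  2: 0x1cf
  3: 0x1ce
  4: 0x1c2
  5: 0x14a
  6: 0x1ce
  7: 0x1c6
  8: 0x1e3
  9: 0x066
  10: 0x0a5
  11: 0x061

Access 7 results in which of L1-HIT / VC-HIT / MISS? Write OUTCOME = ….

#0 0x1cb→b28/s0 MISS; vc=[]
#1 0x1c7→b28/s0 L1-HIT; vc=[]
#2 0x1cf→b28/s0 L1-HIT; vc=[]
#3 0x1ce→b28/s0 L1-HIT; vc=[]
#4 0x1c2→b28/s0 L1-HIT; vc=[]
#5 0x14a→b20/s0 MISS; vc=[28]
#6 0x1ce→b28/s0 VC-HIT; vc=[20]
#7 0x1c6→b28/s0 L1-HIT; vc=[20]
#8 0x1e3→b30/s2 MISS; vc=[20]
#9 0x66→b6/s2 MISS; vc=[20,30]
#10 0xa5→b10/s2 MISS; vc=[20,30,6]
#11 0x61→b6/s2 VC-HIT; vc=[20,30,10]

OUTCOME = L1-HIT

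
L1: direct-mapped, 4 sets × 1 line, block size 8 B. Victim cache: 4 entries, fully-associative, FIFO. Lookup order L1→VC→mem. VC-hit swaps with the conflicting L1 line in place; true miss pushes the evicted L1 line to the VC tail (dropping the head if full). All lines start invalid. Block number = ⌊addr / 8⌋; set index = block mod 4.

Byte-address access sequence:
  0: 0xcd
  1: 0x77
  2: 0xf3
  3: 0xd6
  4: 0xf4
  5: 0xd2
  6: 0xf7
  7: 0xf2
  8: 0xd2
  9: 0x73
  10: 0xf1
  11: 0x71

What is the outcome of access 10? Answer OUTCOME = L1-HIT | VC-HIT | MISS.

0: 0xcd (blk 25, set 1) → MISS  vc=[]
1: 0x77 (blk 14, set 2) → MISS  vc=[]
2: 0xf3 (blk 30, set 2) → MISS  vc=[14]
3: 0xd6 (blk 26, set 2) → MISS  vc=[14, 30]
4: 0xf4 (blk 30, set 2) → VC-HIT  vc=[14, 26]
5: 0xd2 (blk 26, set 2) → VC-HIT  vc=[14, 30]
6: 0xf7 (blk 30, set 2) → VC-HIT  vc=[14, 26]
7: 0xf2 (blk 30, set 2) → L1-HIT  vc=[14, 26]
8: 0xd2 (blk 26, set 2) → VC-HIT  vc=[14, 30]
9: 0x73 (blk 14, set 2) → VC-HIT  vc=[26, 30]
10: 0xf1 (blk 30, set 2) → VC-HIT  vc=[26, 14]
11: 0x71 (blk 14, set 2) → VC-HIT  vc=[26, 30]

OUTCOME = VC-HIT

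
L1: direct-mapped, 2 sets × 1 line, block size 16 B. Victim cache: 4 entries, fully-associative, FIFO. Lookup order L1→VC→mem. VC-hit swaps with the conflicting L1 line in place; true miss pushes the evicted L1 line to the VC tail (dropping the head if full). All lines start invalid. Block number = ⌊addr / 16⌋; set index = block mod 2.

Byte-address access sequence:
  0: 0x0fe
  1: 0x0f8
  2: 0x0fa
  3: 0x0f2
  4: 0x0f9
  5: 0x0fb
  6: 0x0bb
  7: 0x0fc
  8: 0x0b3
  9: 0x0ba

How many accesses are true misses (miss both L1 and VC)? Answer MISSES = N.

MISSES = 2

0: 0xfe (blk 15, set 1) → MISS  vc=[]
1: 0xf8 (blk 15, set 1) → L1-HIT  vc=[]
2: 0xfa (blk 15, set 1) → L1-HIT  vc=[]
3: 0xf2 (blk 15, set 1) → L1-HIT  vc=[]
4: 0xf9 (blk 15, set 1) → L1-HIT  vc=[]
5: 0xfb (blk 15, set 1) → L1-HIT  vc=[]
6: 0xbb (blk 11, set 1) → MISS  vc=[15]
7: 0xfc (blk 15, set 1) → VC-HIT  vc=[11]
8: 0xb3 (blk 11, set 1) → VC-HIT  vc=[15]
9: 0xba (blk 11, set 1) → L1-HIT  vc=[15]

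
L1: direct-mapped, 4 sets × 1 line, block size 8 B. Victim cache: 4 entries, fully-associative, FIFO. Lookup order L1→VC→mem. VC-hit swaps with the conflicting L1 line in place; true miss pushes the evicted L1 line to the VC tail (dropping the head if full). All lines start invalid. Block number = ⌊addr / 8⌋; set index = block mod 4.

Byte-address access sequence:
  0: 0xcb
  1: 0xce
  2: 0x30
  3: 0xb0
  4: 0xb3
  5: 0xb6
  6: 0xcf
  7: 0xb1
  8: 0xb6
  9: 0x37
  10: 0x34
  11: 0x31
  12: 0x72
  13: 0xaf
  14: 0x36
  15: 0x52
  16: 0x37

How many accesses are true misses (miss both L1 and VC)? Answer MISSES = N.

  [0] addr=0xcb blk=25 s=1: MISS | VC []
  [1] addr=0xce blk=25 s=1: L1-HIT | VC []
  [2] addr=0x30 blk=6 s=2: MISS | VC []
  [3] addr=0xb0 blk=22 s=2: MISS | VC [6]
  [4] addr=0xb3 blk=22 s=2: L1-HIT | VC [6]
  [5] addr=0xb6 blk=22 s=2: L1-HIT | VC [6]
  [6] addr=0xcf blk=25 s=1: L1-HIT | VC [6]
  [7] addr=0xb1 blk=22 s=2: L1-HIT | VC [6]
  [8] addr=0xb6 blk=22 s=2: L1-HIT | VC [6]
  [9] addr=0x37 blk=6 s=2: VC-HIT | VC [22]
  [10] addr=0x34 blk=6 s=2: L1-HIT | VC [22]
  [11] addr=0x31 blk=6 s=2: L1-HIT | VC [22]
  [12] addr=0x72 blk=14 s=2: MISS | VC [22, 6]
  [13] addr=0xaf blk=21 s=1: MISS | VC [22, 6, 25]
  [14] addr=0x36 blk=6 s=2: VC-HIT | VC [22, 14, 25]
  [15] addr=0x52 blk=10 s=2: MISS | VC [22, 14, 25, 6]
  [16] addr=0x37 blk=6 s=2: VC-HIT | VC [22, 14, 25, 10]

MISSES = 6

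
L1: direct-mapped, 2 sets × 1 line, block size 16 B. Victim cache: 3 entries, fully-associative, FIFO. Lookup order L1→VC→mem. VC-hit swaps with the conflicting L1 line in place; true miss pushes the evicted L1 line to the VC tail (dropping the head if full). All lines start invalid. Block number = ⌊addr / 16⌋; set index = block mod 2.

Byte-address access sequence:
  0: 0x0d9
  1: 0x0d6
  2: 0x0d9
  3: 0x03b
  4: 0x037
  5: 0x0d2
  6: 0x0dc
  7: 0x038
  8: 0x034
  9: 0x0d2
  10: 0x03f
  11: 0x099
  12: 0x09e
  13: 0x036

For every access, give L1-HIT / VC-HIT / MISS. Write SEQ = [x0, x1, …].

SEQ = [MISS, L1-HIT, L1-HIT, MISS, L1-HIT, VC-HIT, L1-HIT, VC-HIT, L1-HIT, VC-HIT, VC-HIT, MISS, L1-HIT, VC-HIT]

0: 0xd9 (blk 13, set 1) → MISS  vc=[]
1: 0xd6 (blk 13, set 1) → L1-HIT  vc=[]
2: 0xd9 (blk 13, set 1) → L1-HIT  vc=[]
3: 0x3b (blk 3, set 1) → MISS  vc=[13]
4: 0x37 (blk 3, set 1) → L1-HIT  vc=[13]
5: 0xd2 (blk 13, set 1) → VC-HIT  vc=[3]
6: 0xdc (blk 13, set 1) → L1-HIT  vc=[3]
7: 0x38 (blk 3, set 1) → VC-HIT  vc=[13]
8: 0x34 (blk 3, set 1) → L1-HIT  vc=[13]
9: 0xd2 (blk 13, set 1) → VC-HIT  vc=[3]
10: 0x3f (blk 3, set 1) → VC-HIT  vc=[13]
11: 0x99 (blk 9, set 1) → MISS  vc=[13, 3]
12: 0x9e (blk 9, set 1) → L1-HIT  vc=[13, 3]
13: 0x36 (blk 3, set 1) → VC-HIT  vc=[13, 9]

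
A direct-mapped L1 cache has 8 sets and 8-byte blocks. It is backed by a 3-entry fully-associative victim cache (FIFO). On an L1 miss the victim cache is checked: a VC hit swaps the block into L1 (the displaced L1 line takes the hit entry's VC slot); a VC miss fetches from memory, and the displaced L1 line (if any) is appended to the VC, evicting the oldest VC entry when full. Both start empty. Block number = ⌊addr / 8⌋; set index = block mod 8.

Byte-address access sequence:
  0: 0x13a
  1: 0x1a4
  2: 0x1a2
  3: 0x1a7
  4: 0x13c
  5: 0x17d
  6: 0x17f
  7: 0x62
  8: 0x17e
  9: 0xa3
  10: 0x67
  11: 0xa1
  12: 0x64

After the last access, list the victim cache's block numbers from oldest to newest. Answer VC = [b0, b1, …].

VC = [39, 52, 20]

  [0] addr=0x13a blk=39 s=7: MISS | VC []
  [1] addr=0x1a4 blk=52 s=4: MISS | VC []
  [2] addr=0x1a2 blk=52 s=4: L1-HIT | VC []
  [3] addr=0x1a7 blk=52 s=4: L1-HIT | VC []
  [4] addr=0x13c blk=39 s=7: L1-HIT | VC []
  [5] addr=0x17d blk=47 s=7: MISS | VC [39]
  [6] addr=0x17f blk=47 s=7: L1-HIT | VC [39]
  [7] addr=0x62 blk=12 s=4: MISS | VC [39, 52]
  [8] addr=0x17e blk=47 s=7: L1-HIT | VC [39, 52]
  [9] addr=0xa3 blk=20 s=4: MISS | VC [39, 52, 12]
  [10] addr=0x67 blk=12 s=4: VC-HIT | VC [39, 52, 20]
  [11] addr=0xa1 blk=20 s=4: VC-HIT | VC [39, 52, 12]
  [12] addr=0x64 blk=12 s=4: VC-HIT | VC [39, 52, 20]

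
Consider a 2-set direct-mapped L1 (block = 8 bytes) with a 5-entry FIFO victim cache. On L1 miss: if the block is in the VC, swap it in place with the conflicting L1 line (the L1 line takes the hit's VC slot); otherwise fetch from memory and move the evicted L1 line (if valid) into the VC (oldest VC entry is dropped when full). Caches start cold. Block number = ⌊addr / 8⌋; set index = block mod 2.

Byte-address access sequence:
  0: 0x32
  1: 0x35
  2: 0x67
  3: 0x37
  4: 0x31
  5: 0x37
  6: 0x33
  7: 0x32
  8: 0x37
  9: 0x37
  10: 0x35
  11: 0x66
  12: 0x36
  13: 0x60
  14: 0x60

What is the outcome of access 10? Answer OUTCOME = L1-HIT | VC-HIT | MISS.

OUTCOME = L1-HIT

0: 0x32 (blk 6, set 0) → MISS  vc=[]
1: 0x35 (blk 6, set 0) → L1-HIT  vc=[]
2: 0x67 (blk 12, set 0) → MISS  vc=[6]
3: 0x37 (blk 6, set 0) → VC-HIT  vc=[12]
4: 0x31 (blk 6, set 0) → L1-HIT  vc=[12]
5: 0x37 (blk 6, set 0) → L1-HIT  vc=[12]
6: 0x33 (blk 6, set 0) → L1-HIT  vc=[12]
7: 0x32 (blk 6, set 0) → L1-HIT  vc=[12]
8: 0x37 (blk 6, set 0) → L1-HIT  vc=[12]
9: 0x37 (blk 6, set 0) → L1-HIT  vc=[12]
10: 0x35 (blk 6, set 0) → L1-HIT  vc=[12]
11: 0x66 (blk 12, set 0) → VC-HIT  vc=[6]
12: 0x36 (blk 6, set 0) → VC-HIT  vc=[12]
13: 0x60 (blk 12, set 0) → VC-HIT  vc=[6]
14: 0x60 (blk 12, set 0) → L1-HIT  vc=[6]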